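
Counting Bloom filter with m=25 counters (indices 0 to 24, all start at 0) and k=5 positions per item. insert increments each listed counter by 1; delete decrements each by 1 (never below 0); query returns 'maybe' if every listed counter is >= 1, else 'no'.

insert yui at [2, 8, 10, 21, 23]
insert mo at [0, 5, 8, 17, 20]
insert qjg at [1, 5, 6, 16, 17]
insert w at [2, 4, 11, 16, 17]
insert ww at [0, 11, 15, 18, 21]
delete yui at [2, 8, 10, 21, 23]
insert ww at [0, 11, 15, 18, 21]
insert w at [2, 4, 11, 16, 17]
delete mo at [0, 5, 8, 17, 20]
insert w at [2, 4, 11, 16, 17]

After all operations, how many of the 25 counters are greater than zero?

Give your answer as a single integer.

Answer: 12

Derivation:
Step 1: insert yui at [2, 8, 10, 21, 23] -> counters=[0,0,1,0,0,0,0,0,1,0,1,0,0,0,0,0,0,0,0,0,0,1,0,1,0]
Step 2: insert mo at [0, 5, 8, 17, 20] -> counters=[1,0,1,0,0,1,0,0,2,0,1,0,0,0,0,0,0,1,0,0,1,1,0,1,0]
Step 3: insert qjg at [1, 5, 6, 16, 17] -> counters=[1,1,1,0,0,2,1,0,2,0,1,0,0,0,0,0,1,2,0,0,1,1,0,1,0]
Step 4: insert w at [2, 4, 11, 16, 17] -> counters=[1,1,2,0,1,2,1,0,2,0,1,1,0,0,0,0,2,3,0,0,1,1,0,1,0]
Step 5: insert ww at [0, 11, 15, 18, 21] -> counters=[2,1,2,0,1,2,1,0,2,0,1,2,0,0,0,1,2,3,1,0,1,2,0,1,0]
Step 6: delete yui at [2, 8, 10, 21, 23] -> counters=[2,1,1,0,1,2,1,0,1,0,0,2,0,0,0,1,2,3,1,0,1,1,0,0,0]
Step 7: insert ww at [0, 11, 15, 18, 21] -> counters=[3,1,1,0,1,2,1,0,1,0,0,3,0,0,0,2,2,3,2,0,1,2,0,0,0]
Step 8: insert w at [2, 4, 11, 16, 17] -> counters=[3,1,2,0,2,2,1,0,1,0,0,4,0,0,0,2,3,4,2,0,1,2,0,0,0]
Step 9: delete mo at [0, 5, 8, 17, 20] -> counters=[2,1,2,0,2,1,1,0,0,0,0,4,0,0,0,2,3,3,2,0,0,2,0,0,0]
Step 10: insert w at [2, 4, 11, 16, 17] -> counters=[2,1,3,0,3,1,1,0,0,0,0,5,0,0,0,2,4,4,2,0,0,2,0,0,0]
Final counters=[2,1,3,0,3,1,1,0,0,0,0,5,0,0,0,2,4,4,2,0,0,2,0,0,0] -> 12 nonzero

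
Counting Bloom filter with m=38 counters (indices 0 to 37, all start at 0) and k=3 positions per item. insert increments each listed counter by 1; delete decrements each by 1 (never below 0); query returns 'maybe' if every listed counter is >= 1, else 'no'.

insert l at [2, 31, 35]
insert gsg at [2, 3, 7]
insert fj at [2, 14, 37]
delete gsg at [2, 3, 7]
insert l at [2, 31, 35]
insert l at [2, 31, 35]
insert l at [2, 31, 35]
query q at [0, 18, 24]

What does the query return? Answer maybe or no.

Step 1: insert l at [2, 31, 35] -> counters=[0,0,1,0,0,0,0,0,0,0,0,0,0,0,0,0,0,0,0,0,0,0,0,0,0,0,0,0,0,0,0,1,0,0,0,1,0,0]
Step 2: insert gsg at [2, 3, 7] -> counters=[0,0,2,1,0,0,0,1,0,0,0,0,0,0,0,0,0,0,0,0,0,0,0,0,0,0,0,0,0,0,0,1,0,0,0,1,0,0]
Step 3: insert fj at [2, 14, 37] -> counters=[0,0,3,1,0,0,0,1,0,0,0,0,0,0,1,0,0,0,0,0,0,0,0,0,0,0,0,0,0,0,0,1,0,0,0,1,0,1]
Step 4: delete gsg at [2, 3, 7] -> counters=[0,0,2,0,0,0,0,0,0,0,0,0,0,0,1,0,0,0,0,0,0,0,0,0,0,0,0,0,0,0,0,1,0,0,0,1,0,1]
Step 5: insert l at [2, 31, 35] -> counters=[0,0,3,0,0,0,0,0,0,0,0,0,0,0,1,0,0,0,0,0,0,0,0,0,0,0,0,0,0,0,0,2,0,0,0,2,0,1]
Step 6: insert l at [2, 31, 35] -> counters=[0,0,4,0,0,0,0,0,0,0,0,0,0,0,1,0,0,0,0,0,0,0,0,0,0,0,0,0,0,0,0,3,0,0,0,3,0,1]
Step 7: insert l at [2, 31, 35] -> counters=[0,0,5,0,0,0,0,0,0,0,0,0,0,0,1,0,0,0,0,0,0,0,0,0,0,0,0,0,0,0,0,4,0,0,0,4,0,1]
Query q: check counters[0]=0 counters[18]=0 counters[24]=0 -> no

Answer: no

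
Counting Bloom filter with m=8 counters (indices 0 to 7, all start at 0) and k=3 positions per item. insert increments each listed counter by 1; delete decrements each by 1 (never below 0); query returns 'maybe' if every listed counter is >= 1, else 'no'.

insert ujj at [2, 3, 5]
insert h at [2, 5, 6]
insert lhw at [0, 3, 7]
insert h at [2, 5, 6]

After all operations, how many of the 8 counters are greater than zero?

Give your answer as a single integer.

Answer: 6

Derivation:
Step 1: insert ujj at [2, 3, 5] -> counters=[0,0,1,1,0,1,0,0]
Step 2: insert h at [2, 5, 6] -> counters=[0,0,2,1,0,2,1,0]
Step 3: insert lhw at [0, 3, 7] -> counters=[1,0,2,2,0,2,1,1]
Step 4: insert h at [2, 5, 6] -> counters=[1,0,3,2,0,3,2,1]
Final counters=[1,0,3,2,0,3,2,1] -> 6 nonzero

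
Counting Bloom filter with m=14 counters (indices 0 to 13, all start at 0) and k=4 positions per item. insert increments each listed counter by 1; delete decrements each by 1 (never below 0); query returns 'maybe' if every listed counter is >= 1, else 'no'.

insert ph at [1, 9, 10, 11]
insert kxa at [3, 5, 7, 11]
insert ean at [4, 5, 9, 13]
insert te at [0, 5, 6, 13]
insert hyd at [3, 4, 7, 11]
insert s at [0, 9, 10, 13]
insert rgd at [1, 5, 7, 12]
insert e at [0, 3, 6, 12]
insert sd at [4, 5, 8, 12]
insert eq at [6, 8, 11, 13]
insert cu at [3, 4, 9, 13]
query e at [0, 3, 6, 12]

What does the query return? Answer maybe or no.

Answer: maybe

Derivation:
Step 1: insert ph at [1, 9, 10, 11] -> counters=[0,1,0,0,0,0,0,0,0,1,1,1,0,0]
Step 2: insert kxa at [3, 5, 7, 11] -> counters=[0,1,0,1,0,1,0,1,0,1,1,2,0,0]
Step 3: insert ean at [4, 5, 9, 13] -> counters=[0,1,0,1,1,2,0,1,0,2,1,2,0,1]
Step 4: insert te at [0, 5, 6, 13] -> counters=[1,1,0,1,1,3,1,1,0,2,1,2,0,2]
Step 5: insert hyd at [3, 4, 7, 11] -> counters=[1,1,0,2,2,3,1,2,0,2,1,3,0,2]
Step 6: insert s at [0, 9, 10, 13] -> counters=[2,1,0,2,2,3,1,2,0,3,2,3,0,3]
Step 7: insert rgd at [1, 5, 7, 12] -> counters=[2,2,0,2,2,4,1,3,0,3,2,3,1,3]
Step 8: insert e at [0, 3, 6, 12] -> counters=[3,2,0,3,2,4,2,3,0,3,2,3,2,3]
Step 9: insert sd at [4, 5, 8, 12] -> counters=[3,2,0,3,3,5,2,3,1,3,2,3,3,3]
Step 10: insert eq at [6, 8, 11, 13] -> counters=[3,2,0,3,3,5,3,3,2,3,2,4,3,4]
Step 11: insert cu at [3, 4, 9, 13] -> counters=[3,2,0,4,4,5,3,3,2,4,2,4,3,5]
Query e: check counters[0]=3 counters[3]=4 counters[6]=3 counters[12]=3 -> maybe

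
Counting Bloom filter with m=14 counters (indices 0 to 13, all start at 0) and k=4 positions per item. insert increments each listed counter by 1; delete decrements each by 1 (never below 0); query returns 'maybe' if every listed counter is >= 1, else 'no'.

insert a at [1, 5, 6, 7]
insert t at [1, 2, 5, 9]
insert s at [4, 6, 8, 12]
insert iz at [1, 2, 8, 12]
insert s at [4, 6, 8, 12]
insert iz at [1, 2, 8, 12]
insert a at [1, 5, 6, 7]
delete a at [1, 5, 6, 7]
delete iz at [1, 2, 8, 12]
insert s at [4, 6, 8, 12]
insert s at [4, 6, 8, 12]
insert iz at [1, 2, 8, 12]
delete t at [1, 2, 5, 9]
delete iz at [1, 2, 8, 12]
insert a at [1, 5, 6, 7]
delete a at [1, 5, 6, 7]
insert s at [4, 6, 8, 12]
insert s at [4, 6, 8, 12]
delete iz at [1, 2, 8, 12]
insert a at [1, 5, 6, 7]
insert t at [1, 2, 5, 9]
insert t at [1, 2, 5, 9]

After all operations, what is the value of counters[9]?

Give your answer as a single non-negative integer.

Answer: 2

Derivation:
Step 1: insert a at [1, 5, 6, 7] -> counters=[0,1,0,0,0,1,1,1,0,0,0,0,0,0]
Step 2: insert t at [1, 2, 5, 9] -> counters=[0,2,1,0,0,2,1,1,0,1,0,0,0,0]
Step 3: insert s at [4, 6, 8, 12] -> counters=[0,2,1,0,1,2,2,1,1,1,0,0,1,0]
Step 4: insert iz at [1, 2, 8, 12] -> counters=[0,3,2,0,1,2,2,1,2,1,0,0,2,0]
Step 5: insert s at [4, 6, 8, 12] -> counters=[0,3,2,0,2,2,3,1,3,1,0,0,3,0]
Step 6: insert iz at [1, 2, 8, 12] -> counters=[0,4,3,0,2,2,3,1,4,1,0,0,4,0]
Step 7: insert a at [1, 5, 6, 7] -> counters=[0,5,3,0,2,3,4,2,4,1,0,0,4,0]
Step 8: delete a at [1, 5, 6, 7] -> counters=[0,4,3,0,2,2,3,1,4,1,0,0,4,0]
Step 9: delete iz at [1, 2, 8, 12] -> counters=[0,3,2,0,2,2,3,1,3,1,0,0,3,0]
Step 10: insert s at [4, 6, 8, 12] -> counters=[0,3,2,0,3,2,4,1,4,1,0,0,4,0]
Step 11: insert s at [4, 6, 8, 12] -> counters=[0,3,2,0,4,2,5,1,5,1,0,0,5,0]
Step 12: insert iz at [1, 2, 8, 12] -> counters=[0,4,3,0,4,2,5,1,6,1,0,0,6,0]
Step 13: delete t at [1, 2, 5, 9] -> counters=[0,3,2,0,4,1,5,1,6,0,0,0,6,0]
Step 14: delete iz at [1, 2, 8, 12] -> counters=[0,2,1,0,4,1,5,1,5,0,0,0,5,0]
Step 15: insert a at [1, 5, 6, 7] -> counters=[0,3,1,0,4,2,6,2,5,0,0,0,5,0]
Step 16: delete a at [1, 5, 6, 7] -> counters=[0,2,1,0,4,1,5,1,5,0,0,0,5,0]
Step 17: insert s at [4, 6, 8, 12] -> counters=[0,2,1,0,5,1,6,1,6,0,0,0,6,0]
Step 18: insert s at [4, 6, 8, 12] -> counters=[0,2,1,0,6,1,7,1,7,0,0,0,7,0]
Step 19: delete iz at [1, 2, 8, 12] -> counters=[0,1,0,0,6,1,7,1,6,0,0,0,6,0]
Step 20: insert a at [1, 5, 6, 7] -> counters=[0,2,0,0,6,2,8,2,6,0,0,0,6,0]
Step 21: insert t at [1, 2, 5, 9] -> counters=[0,3,1,0,6,3,8,2,6,1,0,0,6,0]
Step 22: insert t at [1, 2, 5, 9] -> counters=[0,4,2,0,6,4,8,2,6,2,0,0,6,0]
Final counters=[0,4,2,0,6,4,8,2,6,2,0,0,6,0] -> counters[9]=2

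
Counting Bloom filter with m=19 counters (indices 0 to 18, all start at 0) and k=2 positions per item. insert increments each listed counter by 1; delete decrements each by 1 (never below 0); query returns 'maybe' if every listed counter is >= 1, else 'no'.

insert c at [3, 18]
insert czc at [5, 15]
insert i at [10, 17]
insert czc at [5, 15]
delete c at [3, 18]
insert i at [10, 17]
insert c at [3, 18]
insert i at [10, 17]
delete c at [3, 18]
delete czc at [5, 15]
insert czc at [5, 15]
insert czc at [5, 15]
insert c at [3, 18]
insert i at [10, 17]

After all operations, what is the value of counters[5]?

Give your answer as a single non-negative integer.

Step 1: insert c at [3, 18] -> counters=[0,0,0,1,0,0,0,0,0,0,0,0,0,0,0,0,0,0,1]
Step 2: insert czc at [5, 15] -> counters=[0,0,0,1,0,1,0,0,0,0,0,0,0,0,0,1,0,0,1]
Step 3: insert i at [10, 17] -> counters=[0,0,0,1,0,1,0,0,0,0,1,0,0,0,0,1,0,1,1]
Step 4: insert czc at [5, 15] -> counters=[0,0,0,1,0,2,0,0,0,0,1,0,0,0,0,2,0,1,1]
Step 5: delete c at [3, 18] -> counters=[0,0,0,0,0,2,0,0,0,0,1,0,0,0,0,2,0,1,0]
Step 6: insert i at [10, 17] -> counters=[0,0,0,0,0,2,0,0,0,0,2,0,0,0,0,2,0,2,0]
Step 7: insert c at [3, 18] -> counters=[0,0,0,1,0,2,0,0,0,0,2,0,0,0,0,2,0,2,1]
Step 8: insert i at [10, 17] -> counters=[0,0,0,1,0,2,0,0,0,0,3,0,0,0,0,2,0,3,1]
Step 9: delete c at [3, 18] -> counters=[0,0,0,0,0,2,0,0,0,0,3,0,0,0,0,2,0,3,0]
Step 10: delete czc at [5, 15] -> counters=[0,0,0,0,0,1,0,0,0,0,3,0,0,0,0,1,0,3,0]
Step 11: insert czc at [5, 15] -> counters=[0,0,0,0,0,2,0,0,0,0,3,0,0,0,0,2,0,3,0]
Step 12: insert czc at [5, 15] -> counters=[0,0,0,0,0,3,0,0,0,0,3,0,0,0,0,3,0,3,0]
Step 13: insert c at [3, 18] -> counters=[0,0,0,1,0,3,0,0,0,0,3,0,0,0,0,3,0,3,1]
Step 14: insert i at [10, 17] -> counters=[0,0,0,1,0,3,0,0,0,0,4,0,0,0,0,3,0,4,1]
Final counters=[0,0,0,1,0,3,0,0,0,0,4,0,0,0,0,3,0,4,1] -> counters[5]=3

Answer: 3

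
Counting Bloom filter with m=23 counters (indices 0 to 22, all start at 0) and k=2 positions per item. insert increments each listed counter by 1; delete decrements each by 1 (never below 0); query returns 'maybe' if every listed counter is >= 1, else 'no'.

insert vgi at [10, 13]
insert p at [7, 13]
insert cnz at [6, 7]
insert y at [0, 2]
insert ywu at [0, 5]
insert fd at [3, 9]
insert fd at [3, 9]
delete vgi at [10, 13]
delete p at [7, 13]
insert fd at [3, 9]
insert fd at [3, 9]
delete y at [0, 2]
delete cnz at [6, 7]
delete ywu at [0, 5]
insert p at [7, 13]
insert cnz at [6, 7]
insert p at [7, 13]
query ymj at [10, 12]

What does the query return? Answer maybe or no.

Answer: no

Derivation:
Step 1: insert vgi at [10, 13] -> counters=[0,0,0,0,0,0,0,0,0,0,1,0,0,1,0,0,0,0,0,0,0,0,0]
Step 2: insert p at [7, 13] -> counters=[0,0,0,0,0,0,0,1,0,0,1,0,0,2,0,0,0,0,0,0,0,0,0]
Step 3: insert cnz at [6, 7] -> counters=[0,0,0,0,0,0,1,2,0,0,1,0,0,2,0,0,0,0,0,0,0,0,0]
Step 4: insert y at [0, 2] -> counters=[1,0,1,0,0,0,1,2,0,0,1,0,0,2,0,0,0,0,0,0,0,0,0]
Step 5: insert ywu at [0, 5] -> counters=[2,0,1,0,0,1,1,2,0,0,1,0,0,2,0,0,0,0,0,0,0,0,0]
Step 6: insert fd at [3, 9] -> counters=[2,0,1,1,0,1,1,2,0,1,1,0,0,2,0,0,0,0,0,0,0,0,0]
Step 7: insert fd at [3, 9] -> counters=[2,0,1,2,0,1,1,2,0,2,1,0,0,2,0,0,0,0,0,0,0,0,0]
Step 8: delete vgi at [10, 13] -> counters=[2,0,1,2,0,1,1,2,0,2,0,0,0,1,0,0,0,0,0,0,0,0,0]
Step 9: delete p at [7, 13] -> counters=[2,0,1,2,0,1,1,1,0,2,0,0,0,0,0,0,0,0,0,0,0,0,0]
Step 10: insert fd at [3, 9] -> counters=[2,0,1,3,0,1,1,1,0,3,0,0,0,0,0,0,0,0,0,0,0,0,0]
Step 11: insert fd at [3, 9] -> counters=[2,0,1,4,0,1,1,1,0,4,0,0,0,0,0,0,0,0,0,0,0,0,0]
Step 12: delete y at [0, 2] -> counters=[1,0,0,4,0,1,1,1,0,4,0,0,0,0,0,0,0,0,0,0,0,0,0]
Step 13: delete cnz at [6, 7] -> counters=[1,0,0,4,0,1,0,0,0,4,0,0,0,0,0,0,0,0,0,0,0,0,0]
Step 14: delete ywu at [0, 5] -> counters=[0,0,0,4,0,0,0,0,0,4,0,0,0,0,0,0,0,0,0,0,0,0,0]
Step 15: insert p at [7, 13] -> counters=[0,0,0,4,0,0,0,1,0,4,0,0,0,1,0,0,0,0,0,0,0,0,0]
Step 16: insert cnz at [6, 7] -> counters=[0,0,0,4,0,0,1,2,0,4,0,0,0,1,0,0,0,0,0,0,0,0,0]
Step 17: insert p at [7, 13] -> counters=[0,0,0,4,0,0,1,3,0,4,0,0,0,2,0,0,0,0,0,0,0,0,0]
Query ymj: check counters[10]=0 counters[12]=0 -> no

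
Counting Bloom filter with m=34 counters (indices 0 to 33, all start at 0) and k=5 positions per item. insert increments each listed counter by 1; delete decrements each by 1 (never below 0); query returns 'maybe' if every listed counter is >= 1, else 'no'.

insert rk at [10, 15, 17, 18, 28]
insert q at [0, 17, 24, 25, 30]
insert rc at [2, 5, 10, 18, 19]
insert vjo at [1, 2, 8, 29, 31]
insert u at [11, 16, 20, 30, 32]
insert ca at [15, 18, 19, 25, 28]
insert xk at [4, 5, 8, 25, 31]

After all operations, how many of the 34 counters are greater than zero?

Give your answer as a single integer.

Answer: 21

Derivation:
Step 1: insert rk at [10, 15, 17, 18, 28] -> counters=[0,0,0,0,0,0,0,0,0,0,1,0,0,0,0,1,0,1,1,0,0,0,0,0,0,0,0,0,1,0,0,0,0,0]
Step 2: insert q at [0, 17, 24, 25, 30] -> counters=[1,0,0,0,0,0,0,0,0,0,1,0,0,0,0,1,0,2,1,0,0,0,0,0,1,1,0,0,1,0,1,0,0,0]
Step 3: insert rc at [2, 5, 10, 18, 19] -> counters=[1,0,1,0,0,1,0,0,0,0,2,0,0,0,0,1,0,2,2,1,0,0,0,0,1,1,0,0,1,0,1,0,0,0]
Step 4: insert vjo at [1, 2, 8, 29, 31] -> counters=[1,1,2,0,0,1,0,0,1,0,2,0,0,0,0,1,0,2,2,1,0,0,0,0,1,1,0,0,1,1,1,1,0,0]
Step 5: insert u at [11, 16, 20, 30, 32] -> counters=[1,1,2,0,0,1,0,0,1,0,2,1,0,0,0,1,1,2,2,1,1,0,0,0,1,1,0,0,1,1,2,1,1,0]
Step 6: insert ca at [15, 18, 19, 25, 28] -> counters=[1,1,2,0,0,1,0,0,1,0,2,1,0,0,0,2,1,2,3,2,1,0,0,0,1,2,0,0,2,1,2,1,1,0]
Step 7: insert xk at [4, 5, 8, 25, 31] -> counters=[1,1,2,0,1,2,0,0,2,0,2,1,0,0,0,2,1,2,3,2,1,0,0,0,1,3,0,0,2,1,2,2,1,0]
Final counters=[1,1,2,0,1,2,0,0,2,0,2,1,0,0,0,2,1,2,3,2,1,0,0,0,1,3,0,0,2,1,2,2,1,0] -> 21 nonzero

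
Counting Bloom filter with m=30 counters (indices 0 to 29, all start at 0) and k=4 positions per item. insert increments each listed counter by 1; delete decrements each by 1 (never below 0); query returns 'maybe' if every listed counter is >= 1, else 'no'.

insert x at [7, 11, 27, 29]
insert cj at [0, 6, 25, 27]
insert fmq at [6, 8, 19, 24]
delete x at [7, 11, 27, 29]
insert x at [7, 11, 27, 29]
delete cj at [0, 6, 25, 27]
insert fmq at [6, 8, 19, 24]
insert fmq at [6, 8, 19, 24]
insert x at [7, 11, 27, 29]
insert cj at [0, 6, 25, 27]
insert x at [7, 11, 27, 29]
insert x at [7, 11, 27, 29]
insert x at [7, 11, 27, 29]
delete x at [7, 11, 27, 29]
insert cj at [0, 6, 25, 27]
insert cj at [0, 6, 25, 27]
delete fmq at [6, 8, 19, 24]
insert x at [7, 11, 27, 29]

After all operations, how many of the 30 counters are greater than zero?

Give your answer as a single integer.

Answer: 10

Derivation:
Step 1: insert x at [7, 11, 27, 29] -> counters=[0,0,0,0,0,0,0,1,0,0,0,1,0,0,0,0,0,0,0,0,0,0,0,0,0,0,0,1,0,1]
Step 2: insert cj at [0, 6, 25, 27] -> counters=[1,0,0,0,0,0,1,1,0,0,0,1,0,0,0,0,0,0,0,0,0,0,0,0,0,1,0,2,0,1]
Step 3: insert fmq at [6, 8, 19, 24] -> counters=[1,0,0,0,0,0,2,1,1,0,0,1,0,0,0,0,0,0,0,1,0,0,0,0,1,1,0,2,0,1]
Step 4: delete x at [7, 11, 27, 29] -> counters=[1,0,0,0,0,0,2,0,1,0,0,0,0,0,0,0,0,0,0,1,0,0,0,0,1,1,0,1,0,0]
Step 5: insert x at [7, 11, 27, 29] -> counters=[1,0,0,0,0,0,2,1,1,0,0,1,0,0,0,0,0,0,0,1,0,0,0,0,1,1,0,2,0,1]
Step 6: delete cj at [0, 6, 25, 27] -> counters=[0,0,0,0,0,0,1,1,1,0,0,1,0,0,0,0,0,0,0,1,0,0,0,0,1,0,0,1,0,1]
Step 7: insert fmq at [6, 8, 19, 24] -> counters=[0,0,0,0,0,0,2,1,2,0,0,1,0,0,0,0,0,0,0,2,0,0,0,0,2,0,0,1,0,1]
Step 8: insert fmq at [6, 8, 19, 24] -> counters=[0,0,0,0,0,0,3,1,3,0,0,1,0,0,0,0,0,0,0,3,0,0,0,0,3,0,0,1,0,1]
Step 9: insert x at [7, 11, 27, 29] -> counters=[0,0,0,0,0,0,3,2,3,0,0,2,0,0,0,0,0,0,0,3,0,0,0,0,3,0,0,2,0,2]
Step 10: insert cj at [0, 6, 25, 27] -> counters=[1,0,0,0,0,0,4,2,3,0,0,2,0,0,0,0,0,0,0,3,0,0,0,0,3,1,0,3,0,2]
Step 11: insert x at [7, 11, 27, 29] -> counters=[1,0,0,0,0,0,4,3,3,0,0,3,0,0,0,0,0,0,0,3,0,0,0,0,3,1,0,4,0,3]
Step 12: insert x at [7, 11, 27, 29] -> counters=[1,0,0,0,0,0,4,4,3,0,0,4,0,0,0,0,0,0,0,3,0,0,0,0,3,1,0,5,0,4]
Step 13: insert x at [7, 11, 27, 29] -> counters=[1,0,0,0,0,0,4,5,3,0,0,5,0,0,0,0,0,0,0,3,0,0,0,0,3,1,0,6,0,5]
Step 14: delete x at [7, 11, 27, 29] -> counters=[1,0,0,0,0,0,4,4,3,0,0,4,0,0,0,0,0,0,0,3,0,0,0,0,3,1,0,5,0,4]
Step 15: insert cj at [0, 6, 25, 27] -> counters=[2,0,0,0,0,0,5,4,3,0,0,4,0,0,0,0,0,0,0,3,0,0,0,0,3,2,0,6,0,4]
Step 16: insert cj at [0, 6, 25, 27] -> counters=[3,0,0,0,0,0,6,4,3,0,0,4,0,0,0,0,0,0,0,3,0,0,0,0,3,3,0,7,0,4]
Step 17: delete fmq at [6, 8, 19, 24] -> counters=[3,0,0,0,0,0,5,4,2,0,0,4,0,0,0,0,0,0,0,2,0,0,0,0,2,3,0,7,0,4]
Step 18: insert x at [7, 11, 27, 29] -> counters=[3,0,0,0,0,0,5,5,2,0,0,5,0,0,0,0,0,0,0,2,0,0,0,0,2,3,0,8,0,5]
Final counters=[3,0,0,0,0,0,5,5,2,0,0,5,0,0,0,0,0,0,0,2,0,0,0,0,2,3,0,8,0,5] -> 10 nonzero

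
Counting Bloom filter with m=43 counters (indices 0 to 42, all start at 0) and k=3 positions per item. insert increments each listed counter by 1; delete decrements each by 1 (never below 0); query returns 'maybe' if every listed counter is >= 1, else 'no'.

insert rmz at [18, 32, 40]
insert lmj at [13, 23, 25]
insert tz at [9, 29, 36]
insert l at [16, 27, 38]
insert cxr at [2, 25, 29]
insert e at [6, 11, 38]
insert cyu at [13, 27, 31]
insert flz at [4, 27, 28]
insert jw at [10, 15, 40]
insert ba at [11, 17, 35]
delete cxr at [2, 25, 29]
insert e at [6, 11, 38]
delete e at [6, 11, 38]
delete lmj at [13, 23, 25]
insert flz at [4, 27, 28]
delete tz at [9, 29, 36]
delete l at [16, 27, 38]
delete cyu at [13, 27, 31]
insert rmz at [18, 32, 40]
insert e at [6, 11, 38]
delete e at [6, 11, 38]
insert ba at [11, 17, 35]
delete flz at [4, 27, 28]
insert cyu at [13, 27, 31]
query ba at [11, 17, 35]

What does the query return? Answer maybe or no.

Answer: maybe

Derivation:
Step 1: insert rmz at [18, 32, 40] -> counters=[0,0,0,0,0,0,0,0,0,0,0,0,0,0,0,0,0,0,1,0,0,0,0,0,0,0,0,0,0,0,0,0,1,0,0,0,0,0,0,0,1,0,0]
Step 2: insert lmj at [13, 23, 25] -> counters=[0,0,0,0,0,0,0,0,0,0,0,0,0,1,0,0,0,0,1,0,0,0,0,1,0,1,0,0,0,0,0,0,1,0,0,0,0,0,0,0,1,0,0]
Step 3: insert tz at [9, 29, 36] -> counters=[0,0,0,0,0,0,0,0,0,1,0,0,0,1,0,0,0,0,1,0,0,0,0,1,0,1,0,0,0,1,0,0,1,0,0,0,1,0,0,0,1,0,0]
Step 4: insert l at [16, 27, 38] -> counters=[0,0,0,0,0,0,0,0,0,1,0,0,0,1,0,0,1,0,1,0,0,0,0,1,0,1,0,1,0,1,0,0,1,0,0,0,1,0,1,0,1,0,0]
Step 5: insert cxr at [2, 25, 29] -> counters=[0,0,1,0,0,0,0,0,0,1,0,0,0,1,0,0,1,0,1,0,0,0,0,1,0,2,0,1,0,2,0,0,1,0,0,0,1,0,1,0,1,0,0]
Step 6: insert e at [6, 11, 38] -> counters=[0,0,1,0,0,0,1,0,0,1,0,1,0,1,0,0,1,0,1,0,0,0,0,1,0,2,0,1,0,2,0,0,1,0,0,0,1,0,2,0,1,0,0]
Step 7: insert cyu at [13, 27, 31] -> counters=[0,0,1,0,0,0,1,0,0,1,0,1,0,2,0,0,1,0,1,0,0,0,0,1,0,2,0,2,0,2,0,1,1,0,0,0,1,0,2,0,1,0,0]
Step 8: insert flz at [4, 27, 28] -> counters=[0,0,1,0,1,0,1,0,0,1,0,1,0,2,0,0,1,0,1,0,0,0,0,1,0,2,0,3,1,2,0,1,1,0,0,0,1,0,2,0,1,0,0]
Step 9: insert jw at [10, 15, 40] -> counters=[0,0,1,0,1,0,1,0,0,1,1,1,0,2,0,1,1,0,1,0,0,0,0,1,0,2,0,3,1,2,0,1,1,0,0,0,1,0,2,0,2,0,0]
Step 10: insert ba at [11, 17, 35] -> counters=[0,0,1,0,1,0,1,0,0,1,1,2,0,2,0,1,1,1,1,0,0,0,0,1,0,2,0,3,1,2,0,1,1,0,0,1,1,0,2,0,2,0,0]
Step 11: delete cxr at [2, 25, 29] -> counters=[0,0,0,0,1,0,1,0,0,1,1,2,0,2,0,1,1,1,1,0,0,0,0,1,0,1,0,3,1,1,0,1,1,0,0,1,1,0,2,0,2,0,0]
Step 12: insert e at [6, 11, 38] -> counters=[0,0,0,0,1,0,2,0,0,1,1,3,0,2,0,1,1,1,1,0,0,0,0,1,0,1,0,3,1,1,0,1,1,0,0,1,1,0,3,0,2,0,0]
Step 13: delete e at [6, 11, 38] -> counters=[0,0,0,0,1,0,1,0,0,1,1,2,0,2,0,1,1,1,1,0,0,0,0,1,0,1,0,3,1,1,0,1,1,0,0,1,1,0,2,0,2,0,0]
Step 14: delete lmj at [13, 23, 25] -> counters=[0,0,0,0,1,0,1,0,0,1,1,2,0,1,0,1,1,1,1,0,0,0,0,0,0,0,0,3,1,1,0,1,1,0,0,1,1,0,2,0,2,0,0]
Step 15: insert flz at [4, 27, 28] -> counters=[0,0,0,0,2,0,1,0,0,1,1,2,0,1,0,1,1,1,1,0,0,0,0,0,0,0,0,4,2,1,0,1,1,0,0,1,1,0,2,0,2,0,0]
Step 16: delete tz at [9, 29, 36] -> counters=[0,0,0,0,2,0,1,0,0,0,1,2,0,1,0,1,1,1,1,0,0,0,0,0,0,0,0,4,2,0,0,1,1,0,0,1,0,0,2,0,2,0,0]
Step 17: delete l at [16, 27, 38] -> counters=[0,0,0,0,2,0,1,0,0,0,1,2,0,1,0,1,0,1,1,0,0,0,0,0,0,0,0,3,2,0,0,1,1,0,0,1,0,0,1,0,2,0,0]
Step 18: delete cyu at [13, 27, 31] -> counters=[0,0,0,0,2,0,1,0,0,0,1,2,0,0,0,1,0,1,1,0,0,0,0,0,0,0,0,2,2,0,0,0,1,0,0,1,0,0,1,0,2,0,0]
Step 19: insert rmz at [18, 32, 40] -> counters=[0,0,0,0,2,0,1,0,0,0,1,2,0,0,0,1,0,1,2,0,0,0,0,0,0,0,0,2,2,0,0,0,2,0,0,1,0,0,1,0,3,0,0]
Step 20: insert e at [6, 11, 38] -> counters=[0,0,0,0,2,0,2,0,0,0,1,3,0,0,0,1,0,1,2,0,0,0,0,0,0,0,0,2,2,0,0,0,2,0,0,1,0,0,2,0,3,0,0]
Step 21: delete e at [6, 11, 38] -> counters=[0,0,0,0,2,0,1,0,0,0,1,2,0,0,0,1,0,1,2,0,0,0,0,0,0,0,0,2,2,0,0,0,2,0,0,1,0,0,1,0,3,0,0]
Step 22: insert ba at [11, 17, 35] -> counters=[0,0,0,0,2,0,1,0,0,0,1,3,0,0,0,1,0,2,2,0,0,0,0,0,0,0,0,2,2,0,0,0,2,0,0,2,0,0,1,0,3,0,0]
Step 23: delete flz at [4, 27, 28] -> counters=[0,0,0,0,1,0,1,0,0,0,1,3,0,0,0,1,0,2,2,0,0,0,0,0,0,0,0,1,1,0,0,0,2,0,0,2,0,0,1,0,3,0,0]
Step 24: insert cyu at [13, 27, 31] -> counters=[0,0,0,0,1,0,1,0,0,0,1,3,0,1,0,1,0,2,2,0,0,0,0,0,0,0,0,2,1,0,0,1,2,0,0,2,0,0,1,0,3,0,0]
Query ba: check counters[11]=3 counters[17]=2 counters[35]=2 -> maybe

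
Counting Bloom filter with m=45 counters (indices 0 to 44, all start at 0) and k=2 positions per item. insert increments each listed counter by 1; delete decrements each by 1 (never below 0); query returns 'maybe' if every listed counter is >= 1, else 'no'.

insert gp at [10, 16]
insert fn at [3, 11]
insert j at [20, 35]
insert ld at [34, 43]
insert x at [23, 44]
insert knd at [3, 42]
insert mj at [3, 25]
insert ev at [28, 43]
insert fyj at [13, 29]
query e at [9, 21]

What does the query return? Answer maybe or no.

Step 1: insert gp at [10, 16] -> counters=[0,0,0,0,0,0,0,0,0,0,1,0,0,0,0,0,1,0,0,0,0,0,0,0,0,0,0,0,0,0,0,0,0,0,0,0,0,0,0,0,0,0,0,0,0]
Step 2: insert fn at [3, 11] -> counters=[0,0,0,1,0,0,0,0,0,0,1,1,0,0,0,0,1,0,0,0,0,0,0,0,0,0,0,0,0,0,0,0,0,0,0,0,0,0,0,0,0,0,0,0,0]
Step 3: insert j at [20, 35] -> counters=[0,0,0,1,0,0,0,0,0,0,1,1,0,0,0,0,1,0,0,0,1,0,0,0,0,0,0,0,0,0,0,0,0,0,0,1,0,0,0,0,0,0,0,0,0]
Step 4: insert ld at [34, 43] -> counters=[0,0,0,1,0,0,0,0,0,0,1,1,0,0,0,0,1,0,0,0,1,0,0,0,0,0,0,0,0,0,0,0,0,0,1,1,0,0,0,0,0,0,0,1,0]
Step 5: insert x at [23, 44] -> counters=[0,0,0,1,0,0,0,0,0,0,1,1,0,0,0,0,1,0,0,0,1,0,0,1,0,0,0,0,0,0,0,0,0,0,1,1,0,0,0,0,0,0,0,1,1]
Step 6: insert knd at [3, 42] -> counters=[0,0,0,2,0,0,0,0,0,0,1,1,0,0,0,0,1,0,0,0,1,0,0,1,0,0,0,0,0,0,0,0,0,0,1,1,0,0,0,0,0,0,1,1,1]
Step 7: insert mj at [3, 25] -> counters=[0,0,0,3,0,0,0,0,0,0,1,1,0,0,0,0,1,0,0,0,1,0,0,1,0,1,0,0,0,0,0,0,0,0,1,1,0,0,0,0,0,0,1,1,1]
Step 8: insert ev at [28, 43] -> counters=[0,0,0,3,0,0,0,0,0,0,1,1,0,0,0,0,1,0,0,0,1,0,0,1,0,1,0,0,1,0,0,0,0,0,1,1,0,0,0,0,0,0,1,2,1]
Step 9: insert fyj at [13, 29] -> counters=[0,0,0,3,0,0,0,0,0,0,1,1,0,1,0,0,1,0,0,0,1,0,0,1,0,1,0,0,1,1,0,0,0,0,1,1,0,0,0,0,0,0,1,2,1]
Query e: check counters[9]=0 counters[21]=0 -> no

Answer: no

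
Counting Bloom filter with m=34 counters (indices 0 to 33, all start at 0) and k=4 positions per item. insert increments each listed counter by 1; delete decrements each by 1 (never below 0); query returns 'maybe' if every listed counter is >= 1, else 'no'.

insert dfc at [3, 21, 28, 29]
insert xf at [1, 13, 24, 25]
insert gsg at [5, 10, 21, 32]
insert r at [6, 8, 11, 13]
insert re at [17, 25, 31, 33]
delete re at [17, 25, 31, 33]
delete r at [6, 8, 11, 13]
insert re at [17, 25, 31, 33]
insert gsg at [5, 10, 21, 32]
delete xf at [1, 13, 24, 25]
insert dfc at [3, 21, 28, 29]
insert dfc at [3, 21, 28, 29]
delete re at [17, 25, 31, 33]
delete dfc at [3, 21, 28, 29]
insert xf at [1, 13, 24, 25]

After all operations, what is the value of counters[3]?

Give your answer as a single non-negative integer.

Answer: 2

Derivation:
Step 1: insert dfc at [3, 21, 28, 29] -> counters=[0,0,0,1,0,0,0,0,0,0,0,0,0,0,0,0,0,0,0,0,0,1,0,0,0,0,0,0,1,1,0,0,0,0]
Step 2: insert xf at [1, 13, 24, 25] -> counters=[0,1,0,1,0,0,0,0,0,0,0,0,0,1,0,0,0,0,0,0,0,1,0,0,1,1,0,0,1,1,0,0,0,0]
Step 3: insert gsg at [5, 10, 21, 32] -> counters=[0,1,0,1,0,1,0,0,0,0,1,0,0,1,0,0,0,0,0,0,0,2,0,0,1,1,0,0,1,1,0,0,1,0]
Step 4: insert r at [6, 8, 11, 13] -> counters=[0,1,0,1,0,1,1,0,1,0,1,1,0,2,0,0,0,0,0,0,0,2,0,0,1,1,0,0,1,1,0,0,1,0]
Step 5: insert re at [17, 25, 31, 33] -> counters=[0,1,0,1,0,1,1,0,1,0,1,1,0,2,0,0,0,1,0,0,0,2,0,0,1,2,0,0,1,1,0,1,1,1]
Step 6: delete re at [17, 25, 31, 33] -> counters=[0,1,0,1,0,1,1,0,1,0,1,1,0,2,0,0,0,0,0,0,0,2,0,0,1,1,0,0,1,1,0,0,1,0]
Step 7: delete r at [6, 8, 11, 13] -> counters=[0,1,0,1,0,1,0,0,0,0,1,0,0,1,0,0,0,0,0,0,0,2,0,0,1,1,0,0,1,1,0,0,1,0]
Step 8: insert re at [17, 25, 31, 33] -> counters=[0,1,0,1,0,1,0,0,0,0,1,0,0,1,0,0,0,1,0,0,0,2,0,0,1,2,0,0,1,1,0,1,1,1]
Step 9: insert gsg at [5, 10, 21, 32] -> counters=[0,1,0,1,0,2,0,0,0,0,2,0,0,1,0,0,0,1,0,0,0,3,0,0,1,2,0,0,1,1,0,1,2,1]
Step 10: delete xf at [1, 13, 24, 25] -> counters=[0,0,0,1,0,2,0,0,0,0,2,0,0,0,0,0,0,1,0,0,0,3,0,0,0,1,0,0,1,1,0,1,2,1]
Step 11: insert dfc at [3, 21, 28, 29] -> counters=[0,0,0,2,0,2,0,0,0,0,2,0,0,0,0,0,0,1,0,0,0,4,0,0,0,1,0,0,2,2,0,1,2,1]
Step 12: insert dfc at [3, 21, 28, 29] -> counters=[0,0,0,3,0,2,0,0,0,0,2,0,0,0,0,0,0,1,0,0,0,5,0,0,0,1,0,0,3,3,0,1,2,1]
Step 13: delete re at [17, 25, 31, 33] -> counters=[0,0,0,3,0,2,0,0,0,0,2,0,0,0,0,0,0,0,0,0,0,5,0,0,0,0,0,0,3,3,0,0,2,0]
Step 14: delete dfc at [3, 21, 28, 29] -> counters=[0,0,0,2,0,2,0,0,0,0,2,0,0,0,0,0,0,0,0,0,0,4,0,0,0,0,0,0,2,2,0,0,2,0]
Step 15: insert xf at [1, 13, 24, 25] -> counters=[0,1,0,2,0,2,0,0,0,0,2,0,0,1,0,0,0,0,0,0,0,4,0,0,1,1,0,0,2,2,0,0,2,0]
Final counters=[0,1,0,2,0,2,0,0,0,0,2,0,0,1,0,0,0,0,0,0,0,4,0,0,1,1,0,0,2,2,0,0,2,0] -> counters[3]=2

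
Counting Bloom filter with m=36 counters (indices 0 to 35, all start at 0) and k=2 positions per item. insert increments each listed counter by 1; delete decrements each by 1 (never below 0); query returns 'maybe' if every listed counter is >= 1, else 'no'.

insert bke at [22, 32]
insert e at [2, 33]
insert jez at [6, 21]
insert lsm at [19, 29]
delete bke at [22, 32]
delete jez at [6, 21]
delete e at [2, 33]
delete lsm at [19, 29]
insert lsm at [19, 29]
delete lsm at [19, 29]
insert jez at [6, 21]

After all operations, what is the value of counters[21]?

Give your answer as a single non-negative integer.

Answer: 1

Derivation:
Step 1: insert bke at [22, 32] -> counters=[0,0,0,0,0,0,0,0,0,0,0,0,0,0,0,0,0,0,0,0,0,0,1,0,0,0,0,0,0,0,0,0,1,0,0,0]
Step 2: insert e at [2, 33] -> counters=[0,0,1,0,0,0,0,0,0,0,0,0,0,0,0,0,0,0,0,0,0,0,1,0,0,0,0,0,0,0,0,0,1,1,0,0]
Step 3: insert jez at [6, 21] -> counters=[0,0,1,0,0,0,1,0,0,0,0,0,0,0,0,0,0,0,0,0,0,1,1,0,0,0,0,0,0,0,0,0,1,1,0,0]
Step 4: insert lsm at [19, 29] -> counters=[0,0,1,0,0,0,1,0,0,0,0,0,0,0,0,0,0,0,0,1,0,1,1,0,0,0,0,0,0,1,0,0,1,1,0,0]
Step 5: delete bke at [22, 32] -> counters=[0,0,1,0,0,0,1,0,0,0,0,0,0,0,0,0,0,0,0,1,0,1,0,0,0,0,0,0,0,1,0,0,0,1,0,0]
Step 6: delete jez at [6, 21] -> counters=[0,0,1,0,0,0,0,0,0,0,0,0,0,0,0,0,0,0,0,1,0,0,0,0,0,0,0,0,0,1,0,0,0,1,0,0]
Step 7: delete e at [2, 33] -> counters=[0,0,0,0,0,0,0,0,0,0,0,0,0,0,0,0,0,0,0,1,0,0,0,0,0,0,0,0,0,1,0,0,0,0,0,0]
Step 8: delete lsm at [19, 29] -> counters=[0,0,0,0,0,0,0,0,0,0,0,0,0,0,0,0,0,0,0,0,0,0,0,0,0,0,0,0,0,0,0,0,0,0,0,0]
Step 9: insert lsm at [19, 29] -> counters=[0,0,0,0,0,0,0,0,0,0,0,0,0,0,0,0,0,0,0,1,0,0,0,0,0,0,0,0,0,1,0,0,0,0,0,0]
Step 10: delete lsm at [19, 29] -> counters=[0,0,0,0,0,0,0,0,0,0,0,0,0,0,0,0,0,0,0,0,0,0,0,0,0,0,0,0,0,0,0,0,0,0,0,0]
Step 11: insert jez at [6, 21] -> counters=[0,0,0,0,0,0,1,0,0,0,0,0,0,0,0,0,0,0,0,0,0,1,0,0,0,0,0,0,0,0,0,0,0,0,0,0]
Final counters=[0,0,0,0,0,0,1,0,0,0,0,0,0,0,0,0,0,0,0,0,0,1,0,0,0,0,0,0,0,0,0,0,0,0,0,0] -> counters[21]=1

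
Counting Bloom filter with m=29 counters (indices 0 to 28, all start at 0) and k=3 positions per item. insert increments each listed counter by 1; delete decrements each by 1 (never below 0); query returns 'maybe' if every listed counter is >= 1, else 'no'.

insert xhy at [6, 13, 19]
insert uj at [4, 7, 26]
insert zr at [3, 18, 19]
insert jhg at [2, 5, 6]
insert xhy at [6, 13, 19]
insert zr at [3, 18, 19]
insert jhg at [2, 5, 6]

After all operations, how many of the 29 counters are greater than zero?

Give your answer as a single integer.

Step 1: insert xhy at [6, 13, 19] -> counters=[0,0,0,0,0,0,1,0,0,0,0,0,0,1,0,0,0,0,0,1,0,0,0,0,0,0,0,0,0]
Step 2: insert uj at [4, 7, 26] -> counters=[0,0,0,0,1,0,1,1,0,0,0,0,0,1,0,0,0,0,0,1,0,0,0,0,0,0,1,0,0]
Step 3: insert zr at [3, 18, 19] -> counters=[0,0,0,1,1,0,1,1,0,0,0,0,0,1,0,0,0,0,1,2,0,0,0,0,0,0,1,0,0]
Step 4: insert jhg at [2, 5, 6] -> counters=[0,0,1,1,1,1,2,1,0,0,0,0,0,1,0,0,0,0,1,2,0,0,0,0,0,0,1,0,0]
Step 5: insert xhy at [6, 13, 19] -> counters=[0,0,1,1,1,1,3,1,0,0,0,0,0,2,0,0,0,0,1,3,0,0,0,0,0,0,1,0,0]
Step 6: insert zr at [3, 18, 19] -> counters=[0,0,1,2,1,1,3,1,0,0,0,0,0,2,0,0,0,0,2,4,0,0,0,0,0,0,1,0,0]
Step 7: insert jhg at [2, 5, 6] -> counters=[0,0,2,2,1,2,4,1,0,0,0,0,0,2,0,0,0,0,2,4,0,0,0,0,0,0,1,0,0]
Final counters=[0,0,2,2,1,2,4,1,0,0,0,0,0,2,0,0,0,0,2,4,0,0,0,0,0,0,1,0,0] -> 10 nonzero

Answer: 10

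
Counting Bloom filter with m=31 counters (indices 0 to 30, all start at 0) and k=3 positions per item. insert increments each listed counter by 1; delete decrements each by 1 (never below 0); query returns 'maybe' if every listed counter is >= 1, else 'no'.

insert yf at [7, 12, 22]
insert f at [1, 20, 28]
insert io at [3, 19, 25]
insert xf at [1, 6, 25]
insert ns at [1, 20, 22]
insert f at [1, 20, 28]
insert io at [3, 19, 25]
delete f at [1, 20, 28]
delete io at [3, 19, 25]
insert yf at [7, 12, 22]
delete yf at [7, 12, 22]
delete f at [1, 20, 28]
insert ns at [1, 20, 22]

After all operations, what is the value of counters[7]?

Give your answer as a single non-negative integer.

Answer: 1

Derivation:
Step 1: insert yf at [7, 12, 22] -> counters=[0,0,0,0,0,0,0,1,0,0,0,0,1,0,0,0,0,0,0,0,0,0,1,0,0,0,0,0,0,0,0]
Step 2: insert f at [1, 20, 28] -> counters=[0,1,0,0,0,0,0,1,0,0,0,0,1,0,0,0,0,0,0,0,1,0,1,0,0,0,0,0,1,0,0]
Step 3: insert io at [3, 19, 25] -> counters=[0,1,0,1,0,0,0,1,0,0,0,0,1,0,0,0,0,0,0,1,1,0,1,0,0,1,0,0,1,0,0]
Step 4: insert xf at [1, 6, 25] -> counters=[0,2,0,1,0,0,1,1,0,0,0,0,1,0,0,0,0,0,0,1,1,0,1,0,0,2,0,0,1,0,0]
Step 5: insert ns at [1, 20, 22] -> counters=[0,3,0,1,0,0,1,1,0,0,0,0,1,0,0,0,0,0,0,1,2,0,2,0,0,2,0,0,1,0,0]
Step 6: insert f at [1, 20, 28] -> counters=[0,4,0,1,0,0,1,1,0,0,0,0,1,0,0,0,0,0,0,1,3,0,2,0,0,2,0,0,2,0,0]
Step 7: insert io at [3, 19, 25] -> counters=[0,4,0,2,0,0,1,1,0,0,0,0,1,0,0,0,0,0,0,2,3,0,2,0,0,3,0,0,2,0,0]
Step 8: delete f at [1, 20, 28] -> counters=[0,3,0,2,0,0,1,1,0,0,0,0,1,0,0,0,0,0,0,2,2,0,2,0,0,3,0,0,1,0,0]
Step 9: delete io at [3, 19, 25] -> counters=[0,3,0,1,0,0,1,1,0,0,0,0,1,0,0,0,0,0,0,1,2,0,2,0,0,2,0,0,1,0,0]
Step 10: insert yf at [7, 12, 22] -> counters=[0,3,0,1,0,0,1,2,0,0,0,0,2,0,0,0,0,0,0,1,2,0,3,0,0,2,0,0,1,0,0]
Step 11: delete yf at [7, 12, 22] -> counters=[0,3,0,1,0,0,1,1,0,0,0,0,1,0,0,0,0,0,0,1,2,0,2,0,0,2,0,0,1,0,0]
Step 12: delete f at [1, 20, 28] -> counters=[0,2,0,1,0,0,1,1,0,0,0,0,1,0,0,0,0,0,0,1,1,0,2,0,0,2,0,0,0,0,0]
Step 13: insert ns at [1, 20, 22] -> counters=[0,3,0,1,0,0,1,1,0,0,0,0,1,0,0,0,0,0,0,1,2,0,3,0,0,2,0,0,0,0,0]
Final counters=[0,3,0,1,0,0,1,1,0,0,0,0,1,0,0,0,0,0,0,1,2,0,3,0,0,2,0,0,0,0,0] -> counters[7]=1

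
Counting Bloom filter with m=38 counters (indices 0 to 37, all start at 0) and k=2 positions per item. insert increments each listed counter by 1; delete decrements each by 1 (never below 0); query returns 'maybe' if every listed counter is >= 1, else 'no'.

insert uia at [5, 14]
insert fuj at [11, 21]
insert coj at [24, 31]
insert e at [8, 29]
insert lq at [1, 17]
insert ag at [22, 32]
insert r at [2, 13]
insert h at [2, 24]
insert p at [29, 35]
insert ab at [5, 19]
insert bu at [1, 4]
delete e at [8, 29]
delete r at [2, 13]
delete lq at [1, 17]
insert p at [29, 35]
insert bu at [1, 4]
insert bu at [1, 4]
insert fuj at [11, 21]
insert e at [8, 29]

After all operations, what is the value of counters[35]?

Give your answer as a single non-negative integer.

Answer: 2

Derivation:
Step 1: insert uia at [5, 14] -> counters=[0,0,0,0,0,1,0,0,0,0,0,0,0,0,1,0,0,0,0,0,0,0,0,0,0,0,0,0,0,0,0,0,0,0,0,0,0,0]
Step 2: insert fuj at [11, 21] -> counters=[0,0,0,0,0,1,0,0,0,0,0,1,0,0,1,0,0,0,0,0,0,1,0,0,0,0,0,0,0,0,0,0,0,0,0,0,0,0]
Step 3: insert coj at [24, 31] -> counters=[0,0,0,0,0,1,0,0,0,0,0,1,0,0,1,0,0,0,0,0,0,1,0,0,1,0,0,0,0,0,0,1,0,0,0,0,0,0]
Step 4: insert e at [8, 29] -> counters=[0,0,0,0,0,1,0,0,1,0,0,1,0,0,1,0,0,0,0,0,0,1,0,0,1,0,0,0,0,1,0,1,0,0,0,0,0,0]
Step 5: insert lq at [1, 17] -> counters=[0,1,0,0,0,1,0,0,1,0,0,1,0,0,1,0,0,1,0,0,0,1,0,0,1,0,0,0,0,1,0,1,0,0,0,0,0,0]
Step 6: insert ag at [22, 32] -> counters=[0,1,0,0,0,1,0,0,1,0,0,1,0,0,1,0,0,1,0,0,0,1,1,0,1,0,0,0,0,1,0,1,1,0,0,0,0,0]
Step 7: insert r at [2, 13] -> counters=[0,1,1,0,0,1,0,0,1,0,0,1,0,1,1,0,0,1,0,0,0,1,1,0,1,0,0,0,0,1,0,1,1,0,0,0,0,0]
Step 8: insert h at [2, 24] -> counters=[0,1,2,0,0,1,0,0,1,0,0,1,0,1,1,0,0,1,0,0,0,1,1,0,2,0,0,0,0,1,0,1,1,0,0,0,0,0]
Step 9: insert p at [29, 35] -> counters=[0,1,2,0,0,1,0,0,1,0,0,1,0,1,1,0,0,1,0,0,0,1,1,0,2,0,0,0,0,2,0,1,1,0,0,1,0,0]
Step 10: insert ab at [5, 19] -> counters=[0,1,2,0,0,2,0,0,1,0,0,1,0,1,1,0,0,1,0,1,0,1,1,0,2,0,0,0,0,2,0,1,1,0,0,1,0,0]
Step 11: insert bu at [1, 4] -> counters=[0,2,2,0,1,2,0,0,1,0,0,1,0,1,1,0,0,1,0,1,0,1,1,0,2,0,0,0,0,2,0,1,1,0,0,1,0,0]
Step 12: delete e at [8, 29] -> counters=[0,2,2,0,1,2,0,0,0,0,0,1,0,1,1,0,0,1,0,1,0,1,1,0,2,0,0,0,0,1,0,1,1,0,0,1,0,0]
Step 13: delete r at [2, 13] -> counters=[0,2,1,0,1,2,0,0,0,0,0,1,0,0,1,0,0,1,0,1,0,1,1,0,2,0,0,0,0,1,0,1,1,0,0,1,0,0]
Step 14: delete lq at [1, 17] -> counters=[0,1,1,0,1,2,0,0,0,0,0,1,0,0,1,0,0,0,0,1,0,1,1,0,2,0,0,0,0,1,0,1,1,0,0,1,0,0]
Step 15: insert p at [29, 35] -> counters=[0,1,1,0,1,2,0,0,0,0,0,1,0,0,1,0,0,0,0,1,0,1,1,0,2,0,0,0,0,2,0,1,1,0,0,2,0,0]
Step 16: insert bu at [1, 4] -> counters=[0,2,1,0,2,2,0,0,0,0,0,1,0,0,1,0,0,0,0,1,0,1,1,0,2,0,0,0,0,2,0,1,1,0,0,2,0,0]
Step 17: insert bu at [1, 4] -> counters=[0,3,1,0,3,2,0,0,0,0,0,1,0,0,1,0,0,0,0,1,0,1,1,0,2,0,0,0,0,2,0,1,1,0,0,2,0,0]
Step 18: insert fuj at [11, 21] -> counters=[0,3,1,0,3,2,0,0,0,0,0,2,0,0,1,0,0,0,0,1,0,2,1,0,2,0,0,0,0,2,0,1,1,0,0,2,0,0]
Step 19: insert e at [8, 29] -> counters=[0,3,1,0,3,2,0,0,1,0,0,2,0,0,1,0,0,0,0,1,0,2,1,0,2,0,0,0,0,3,0,1,1,0,0,2,0,0]
Final counters=[0,3,1,0,3,2,0,0,1,0,0,2,0,0,1,0,0,0,0,1,0,2,1,0,2,0,0,0,0,3,0,1,1,0,0,2,0,0] -> counters[35]=2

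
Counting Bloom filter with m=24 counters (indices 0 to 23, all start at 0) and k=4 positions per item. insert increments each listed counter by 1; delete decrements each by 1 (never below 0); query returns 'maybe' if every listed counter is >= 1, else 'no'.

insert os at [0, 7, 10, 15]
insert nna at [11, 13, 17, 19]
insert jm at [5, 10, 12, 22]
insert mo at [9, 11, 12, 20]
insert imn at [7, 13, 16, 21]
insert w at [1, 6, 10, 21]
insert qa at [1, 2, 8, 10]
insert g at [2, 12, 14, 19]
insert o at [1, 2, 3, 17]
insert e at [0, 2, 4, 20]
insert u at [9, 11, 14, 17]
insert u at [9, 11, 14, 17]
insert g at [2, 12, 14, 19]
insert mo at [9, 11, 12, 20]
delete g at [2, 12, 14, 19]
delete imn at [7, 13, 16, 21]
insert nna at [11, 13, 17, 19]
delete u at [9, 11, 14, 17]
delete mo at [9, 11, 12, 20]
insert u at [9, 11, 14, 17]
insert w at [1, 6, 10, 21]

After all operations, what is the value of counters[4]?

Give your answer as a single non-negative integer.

Step 1: insert os at [0, 7, 10, 15] -> counters=[1,0,0,0,0,0,0,1,0,0,1,0,0,0,0,1,0,0,0,0,0,0,0,0]
Step 2: insert nna at [11, 13, 17, 19] -> counters=[1,0,0,0,0,0,0,1,0,0,1,1,0,1,0,1,0,1,0,1,0,0,0,0]
Step 3: insert jm at [5, 10, 12, 22] -> counters=[1,0,0,0,0,1,0,1,0,0,2,1,1,1,0,1,0,1,0,1,0,0,1,0]
Step 4: insert mo at [9, 11, 12, 20] -> counters=[1,0,0,0,0,1,0,1,0,1,2,2,2,1,0,1,0,1,0,1,1,0,1,0]
Step 5: insert imn at [7, 13, 16, 21] -> counters=[1,0,0,0,0,1,0,2,0,1,2,2,2,2,0,1,1,1,0,1,1,1,1,0]
Step 6: insert w at [1, 6, 10, 21] -> counters=[1,1,0,0,0,1,1,2,0,1,3,2,2,2,0,1,1,1,0,1,1,2,1,0]
Step 7: insert qa at [1, 2, 8, 10] -> counters=[1,2,1,0,0,1,1,2,1,1,4,2,2,2,0,1,1,1,0,1,1,2,1,0]
Step 8: insert g at [2, 12, 14, 19] -> counters=[1,2,2,0,0,1,1,2,1,1,4,2,3,2,1,1,1,1,0,2,1,2,1,0]
Step 9: insert o at [1, 2, 3, 17] -> counters=[1,3,3,1,0,1,1,2,1,1,4,2,3,2,1,1,1,2,0,2,1,2,1,0]
Step 10: insert e at [0, 2, 4, 20] -> counters=[2,3,4,1,1,1,1,2,1,1,4,2,3,2,1,1,1,2,0,2,2,2,1,0]
Step 11: insert u at [9, 11, 14, 17] -> counters=[2,3,4,1,1,1,1,2,1,2,4,3,3,2,2,1,1,3,0,2,2,2,1,0]
Step 12: insert u at [9, 11, 14, 17] -> counters=[2,3,4,1,1,1,1,2,1,3,4,4,3,2,3,1,1,4,0,2,2,2,1,0]
Step 13: insert g at [2, 12, 14, 19] -> counters=[2,3,5,1,1,1,1,2,1,3,4,4,4,2,4,1,1,4,0,3,2,2,1,0]
Step 14: insert mo at [9, 11, 12, 20] -> counters=[2,3,5,1,1,1,1,2,1,4,4,5,5,2,4,1,1,4,0,3,3,2,1,0]
Step 15: delete g at [2, 12, 14, 19] -> counters=[2,3,4,1,1,1,1,2,1,4,4,5,4,2,3,1,1,4,0,2,3,2,1,0]
Step 16: delete imn at [7, 13, 16, 21] -> counters=[2,3,4,1,1,1,1,1,1,4,4,5,4,1,3,1,0,4,0,2,3,1,1,0]
Step 17: insert nna at [11, 13, 17, 19] -> counters=[2,3,4,1,1,1,1,1,1,4,4,6,4,2,3,1,0,5,0,3,3,1,1,0]
Step 18: delete u at [9, 11, 14, 17] -> counters=[2,3,4,1,1,1,1,1,1,3,4,5,4,2,2,1,0,4,0,3,3,1,1,0]
Step 19: delete mo at [9, 11, 12, 20] -> counters=[2,3,4,1,1,1,1,1,1,2,4,4,3,2,2,1,0,4,0,3,2,1,1,0]
Step 20: insert u at [9, 11, 14, 17] -> counters=[2,3,4,1,1,1,1,1,1,3,4,5,3,2,3,1,0,5,0,3,2,1,1,0]
Step 21: insert w at [1, 6, 10, 21] -> counters=[2,4,4,1,1,1,2,1,1,3,5,5,3,2,3,1,0,5,0,3,2,2,1,0]
Final counters=[2,4,4,1,1,1,2,1,1,3,5,5,3,2,3,1,0,5,0,3,2,2,1,0] -> counters[4]=1

Answer: 1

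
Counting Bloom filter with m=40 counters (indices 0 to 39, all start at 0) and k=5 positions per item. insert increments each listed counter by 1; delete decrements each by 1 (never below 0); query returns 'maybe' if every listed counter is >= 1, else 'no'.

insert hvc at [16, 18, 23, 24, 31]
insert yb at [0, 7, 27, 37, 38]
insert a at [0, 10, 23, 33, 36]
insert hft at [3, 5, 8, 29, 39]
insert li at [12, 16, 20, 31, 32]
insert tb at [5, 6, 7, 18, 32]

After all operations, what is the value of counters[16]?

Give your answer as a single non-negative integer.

Answer: 2

Derivation:
Step 1: insert hvc at [16, 18, 23, 24, 31] -> counters=[0,0,0,0,0,0,0,0,0,0,0,0,0,0,0,0,1,0,1,0,0,0,0,1,1,0,0,0,0,0,0,1,0,0,0,0,0,0,0,0]
Step 2: insert yb at [0, 7, 27, 37, 38] -> counters=[1,0,0,0,0,0,0,1,0,0,0,0,0,0,0,0,1,0,1,0,0,0,0,1,1,0,0,1,0,0,0,1,0,0,0,0,0,1,1,0]
Step 3: insert a at [0, 10, 23, 33, 36] -> counters=[2,0,0,0,0,0,0,1,0,0,1,0,0,0,0,0,1,0,1,0,0,0,0,2,1,0,0,1,0,0,0,1,0,1,0,0,1,1,1,0]
Step 4: insert hft at [3, 5, 8, 29, 39] -> counters=[2,0,0,1,0,1,0,1,1,0,1,0,0,0,0,0,1,0,1,0,0,0,0,2,1,0,0,1,0,1,0,1,0,1,0,0,1,1,1,1]
Step 5: insert li at [12, 16, 20, 31, 32] -> counters=[2,0,0,1,0,1,0,1,1,0,1,0,1,0,0,0,2,0,1,0,1,0,0,2,1,0,0,1,0,1,0,2,1,1,0,0,1,1,1,1]
Step 6: insert tb at [5, 6, 7, 18, 32] -> counters=[2,0,0,1,0,2,1,2,1,0,1,0,1,0,0,0,2,0,2,0,1,0,0,2,1,0,0,1,0,1,0,2,2,1,0,0,1,1,1,1]
Final counters=[2,0,0,1,0,2,1,2,1,0,1,0,1,0,0,0,2,0,2,0,1,0,0,2,1,0,0,1,0,1,0,2,2,1,0,0,1,1,1,1] -> counters[16]=2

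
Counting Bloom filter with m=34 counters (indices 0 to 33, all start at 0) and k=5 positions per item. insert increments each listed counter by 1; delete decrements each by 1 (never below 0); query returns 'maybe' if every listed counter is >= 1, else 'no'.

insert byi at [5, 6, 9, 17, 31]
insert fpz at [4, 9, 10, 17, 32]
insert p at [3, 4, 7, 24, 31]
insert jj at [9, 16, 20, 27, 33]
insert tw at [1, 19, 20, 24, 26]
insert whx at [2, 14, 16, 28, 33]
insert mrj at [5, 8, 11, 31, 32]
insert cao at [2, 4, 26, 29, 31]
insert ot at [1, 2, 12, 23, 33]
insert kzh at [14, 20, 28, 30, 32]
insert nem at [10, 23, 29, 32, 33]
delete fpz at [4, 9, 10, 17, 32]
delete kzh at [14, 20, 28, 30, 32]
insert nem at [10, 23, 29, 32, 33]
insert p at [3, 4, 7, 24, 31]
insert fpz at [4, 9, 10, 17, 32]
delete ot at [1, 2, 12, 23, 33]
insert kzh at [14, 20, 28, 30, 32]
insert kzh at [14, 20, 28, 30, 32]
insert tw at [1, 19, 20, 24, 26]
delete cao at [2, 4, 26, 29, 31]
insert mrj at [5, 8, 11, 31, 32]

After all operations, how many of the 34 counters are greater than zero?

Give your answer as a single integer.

Step 1: insert byi at [5, 6, 9, 17, 31] -> counters=[0,0,0,0,0,1,1,0,0,1,0,0,0,0,0,0,0,1,0,0,0,0,0,0,0,0,0,0,0,0,0,1,0,0]
Step 2: insert fpz at [4, 9, 10, 17, 32] -> counters=[0,0,0,0,1,1,1,0,0,2,1,0,0,0,0,0,0,2,0,0,0,0,0,0,0,0,0,0,0,0,0,1,1,0]
Step 3: insert p at [3, 4, 7, 24, 31] -> counters=[0,0,0,1,2,1,1,1,0,2,1,0,0,0,0,0,0,2,0,0,0,0,0,0,1,0,0,0,0,0,0,2,1,0]
Step 4: insert jj at [9, 16, 20, 27, 33] -> counters=[0,0,0,1,2,1,1,1,0,3,1,0,0,0,0,0,1,2,0,0,1,0,0,0,1,0,0,1,0,0,0,2,1,1]
Step 5: insert tw at [1, 19, 20, 24, 26] -> counters=[0,1,0,1,2,1,1,1,0,3,1,0,0,0,0,0,1,2,0,1,2,0,0,0,2,0,1,1,0,0,0,2,1,1]
Step 6: insert whx at [2, 14, 16, 28, 33] -> counters=[0,1,1,1,2,1,1,1,0,3,1,0,0,0,1,0,2,2,0,1,2,0,0,0,2,0,1,1,1,0,0,2,1,2]
Step 7: insert mrj at [5, 8, 11, 31, 32] -> counters=[0,1,1,1,2,2,1,1,1,3,1,1,0,0,1,0,2,2,0,1,2,0,0,0,2,0,1,1,1,0,0,3,2,2]
Step 8: insert cao at [2, 4, 26, 29, 31] -> counters=[0,1,2,1,3,2,1,1,1,3,1,1,0,0,1,0,2,2,0,1,2,0,0,0,2,0,2,1,1,1,0,4,2,2]
Step 9: insert ot at [1, 2, 12, 23, 33] -> counters=[0,2,3,1,3,2,1,1,1,3,1,1,1,0,1,0,2,2,0,1,2,0,0,1,2,0,2,1,1,1,0,4,2,3]
Step 10: insert kzh at [14, 20, 28, 30, 32] -> counters=[0,2,3,1,3,2,1,1,1,3,1,1,1,0,2,0,2,2,0,1,3,0,0,1,2,0,2,1,2,1,1,4,3,3]
Step 11: insert nem at [10, 23, 29, 32, 33] -> counters=[0,2,3,1,3,2,1,1,1,3,2,1,1,0,2,0,2,2,0,1,3,0,0,2,2,0,2,1,2,2,1,4,4,4]
Step 12: delete fpz at [4, 9, 10, 17, 32] -> counters=[0,2,3,1,2,2,1,1,1,2,1,1,1,0,2,0,2,1,0,1,3,0,0,2,2,0,2,1,2,2,1,4,3,4]
Step 13: delete kzh at [14, 20, 28, 30, 32] -> counters=[0,2,3,1,2,2,1,1,1,2,1,1,1,0,1,0,2,1,0,1,2,0,0,2,2,0,2,1,1,2,0,4,2,4]
Step 14: insert nem at [10, 23, 29, 32, 33] -> counters=[0,2,3,1,2,2,1,1,1,2,2,1,1,0,1,0,2,1,0,1,2,0,0,3,2,0,2,1,1,3,0,4,3,5]
Step 15: insert p at [3, 4, 7, 24, 31] -> counters=[0,2,3,2,3,2,1,2,1,2,2,1,1,0,1,0,2,1,0,1,2,0,0,3,3,0,2,1,1,3,0,5,3,5]
Step 16: insert fpz at [4, 9, 10, 17, 32] -> counters=[0,2,3,2,4,2,1,2,1,3,3,1,1,0,1,0,2,2,0,1,2,0,0,3,3,0,2,1,1,3,0,5,4,5]
Step 17: delete ot at [1, 2, 12, 23, 33] -> counters=[0,1,2,2,4,2,1,2,1,3,3,1,0,0,1,0,2,2,0,1,2,0,0,2,3,0,2,1,1,3,0,5,4,4]
Step 18: insert kzh at [14, 20, 28, 30, 32] -> counters=[0,1,2,2,4,2,1,2,1,3,3,1,0,0,2,0,2,2,0,1,3,0,0,2,3,0,2,1,2,3,1,5,5,4]
Step 19: insert kzh at [14, 20, 28, 30, 32] -> counters=[0,1,2,2,4,2,1,2,1,3,3,1,0,0,3,0,2,2,0,1,4,0,0,2,3,0,2,1,3,3,2,5,6,4]
Step 20: insert tw at [1, 19, 20, 24, 26] -> counters=[0,2,2,2,4,2,1,2,1,3,3,1,0,0,3,0,2,2,0,2,5,0,0,2,4,0,3,1,3,3,2,5,6,4]
Step 21: delete cao at [2, 4, 26, 29, 31] -> counters=[0,2,1,2,3,2,1,2,1,3,3,1,0,0,3,0,2,2,0,2,5,0,0,2,4,0,2,1,3,2,2,4,6,4]
Step 22: insert mrj at [5, 8, 11, 31, 32] -> counters=[0,2,1,2,3,3,1,2,2,3,3,2,0,0,3,0,2,2,0,2,5,0,0,2,4,0,2,1,3,2,2,5,7,4]
Final counters=[0,2,1,2,3,3,1,2,2,3,3,2,0,0,3,0,2,2,0,2,5,0,0,2,4,0,2,1,3,2,2,5,7,4] -> 26 nonzero

Answer: 26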